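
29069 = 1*29069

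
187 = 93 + 94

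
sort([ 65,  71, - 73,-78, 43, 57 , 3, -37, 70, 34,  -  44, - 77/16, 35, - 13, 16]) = [ -78,-73, - 44, - 37, -13,-77/16, 3,16,34,35, 43, 57,65,70, 71]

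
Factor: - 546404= -2^2*136601^1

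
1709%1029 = 680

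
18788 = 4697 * 4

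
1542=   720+822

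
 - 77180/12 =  - 19295/3  =  -6431.67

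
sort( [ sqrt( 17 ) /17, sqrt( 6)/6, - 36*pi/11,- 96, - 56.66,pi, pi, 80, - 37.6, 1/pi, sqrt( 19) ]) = [-96,  -  56.66, - 37.6, - 36 * pi/11,  sqrt(17)/17, 1/pi, sqrt(  6 )/6 , pi, pi, sqrt( 19),80] 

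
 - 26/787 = - 1 + 761/787 = - 0.03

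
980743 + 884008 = 1864751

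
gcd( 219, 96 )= 3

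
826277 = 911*907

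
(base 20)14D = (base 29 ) H0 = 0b111101101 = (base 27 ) i7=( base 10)493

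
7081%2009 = 1054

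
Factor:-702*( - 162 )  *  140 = 2^4*3^7 * 5^1 * 7^1*13^1 =15921360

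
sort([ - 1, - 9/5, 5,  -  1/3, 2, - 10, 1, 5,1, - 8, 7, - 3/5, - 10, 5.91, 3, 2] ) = [ - 10, - 10, - 8,  -  9/5, - 1, - 3/5, - 1/3, 1, 1, 2, 2, 3,5, 5, 5.91, 7]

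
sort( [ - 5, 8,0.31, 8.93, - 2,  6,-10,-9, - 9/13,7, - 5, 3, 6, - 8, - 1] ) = [ - 10, - 9, - 8 , - 5, - 5, - 2, - 1, - 9/13,0.31,3 , 6,  6, 7, 8,8.93 ]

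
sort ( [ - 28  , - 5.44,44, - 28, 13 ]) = [ - 28, - 28, - 5.44 , 13,  44]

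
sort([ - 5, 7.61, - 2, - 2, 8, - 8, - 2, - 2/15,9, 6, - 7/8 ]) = [  -  8 ,-5, - 2, - 2,- 2, -7/8, - 2/15 , 6, 7.61,8, 9 ]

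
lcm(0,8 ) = 0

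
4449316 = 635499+3813817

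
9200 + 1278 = 10478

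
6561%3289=3272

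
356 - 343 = 13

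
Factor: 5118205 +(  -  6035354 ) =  - 917149=- 19^1*48271^1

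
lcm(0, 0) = 0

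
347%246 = 101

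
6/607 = 6/607  =  0.01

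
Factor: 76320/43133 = 2^5 *3^2*5^1*53^1*43133^(-1 )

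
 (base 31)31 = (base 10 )94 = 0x5E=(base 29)37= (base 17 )59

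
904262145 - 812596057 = 91666088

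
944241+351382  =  1295623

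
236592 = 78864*3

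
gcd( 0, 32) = 32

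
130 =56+74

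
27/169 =27/169 = 0.16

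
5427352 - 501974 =4925378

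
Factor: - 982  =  -2^1*  491^1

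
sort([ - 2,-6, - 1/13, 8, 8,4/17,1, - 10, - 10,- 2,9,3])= [-10, - 10,-6,- 2, - 2, - 1/13,4/17, 1,3,  8, 8, 9 ]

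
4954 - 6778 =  - 1824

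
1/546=1/546 = 0.00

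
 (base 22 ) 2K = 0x40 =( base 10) 64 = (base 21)31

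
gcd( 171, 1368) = 171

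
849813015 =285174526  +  564638489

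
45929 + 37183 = 83112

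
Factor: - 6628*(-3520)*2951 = 68848482560 = 2^8 * 5^1 *11^1*13^1*227^1*1657^1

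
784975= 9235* 85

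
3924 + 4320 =8244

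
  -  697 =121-818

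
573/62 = 573/62 = 9.24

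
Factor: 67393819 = 73^1 * 923203^1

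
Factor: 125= 5^3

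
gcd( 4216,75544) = 8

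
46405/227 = 46405/227  =  204.43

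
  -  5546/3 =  - 1849 + 1/3 = -1848.67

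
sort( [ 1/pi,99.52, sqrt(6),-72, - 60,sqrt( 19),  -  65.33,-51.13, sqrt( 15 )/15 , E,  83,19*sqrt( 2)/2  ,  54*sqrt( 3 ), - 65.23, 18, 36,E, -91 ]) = [- 91, - 72,-65.33,-65.23, - 60, - 51.13, sqrt( 15 ) /15,  1/pi, sqrt(6),E, E,sqrt( 19 ), 19*sqrt(2)/2, 18,36, 83, 54*sqrt( 3), 99.52]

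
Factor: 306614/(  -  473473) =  - 362/559 = - 2^1* 13^( - 1)*43^( - 1 )*181^1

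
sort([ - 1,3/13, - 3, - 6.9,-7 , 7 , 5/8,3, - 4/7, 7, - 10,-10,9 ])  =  [ - 10,-10, - 7, - 6.9, -3, - 1, - 4/7,3/13,5/8, 3,7, 7,9]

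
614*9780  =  6004920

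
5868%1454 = 52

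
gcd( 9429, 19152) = 21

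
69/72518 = 69/72518 = 0.00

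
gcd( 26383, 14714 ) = 7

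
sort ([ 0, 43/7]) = [ 0, 43/7]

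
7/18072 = 7/18072 = 0.00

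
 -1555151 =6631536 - 8186687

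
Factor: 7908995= 5^1*17^1*93047^1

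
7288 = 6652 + 636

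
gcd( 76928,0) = 76928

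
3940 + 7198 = 11138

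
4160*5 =20800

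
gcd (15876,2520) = 252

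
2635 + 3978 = 6613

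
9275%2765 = 980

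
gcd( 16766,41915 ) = 8383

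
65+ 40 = 105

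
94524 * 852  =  80534448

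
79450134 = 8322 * 9547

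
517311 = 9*57479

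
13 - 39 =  - 26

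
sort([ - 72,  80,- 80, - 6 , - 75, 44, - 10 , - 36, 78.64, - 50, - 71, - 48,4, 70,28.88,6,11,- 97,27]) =[ - 97,-80, - 75  , -72, - 71, - 50,- 48, - 36 ,-10, - 6,4,6,11, 27, 28.88, 44 , 70,78.64, 80 ] 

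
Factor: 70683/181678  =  2^(-1)*3^1  *7^( - 1 ) * 19^( - 1)  *  683^ ( - 1) * 23561^1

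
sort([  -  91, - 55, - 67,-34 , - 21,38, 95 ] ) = [ - 91,-67, - 55, - 34, - 21,38,95] 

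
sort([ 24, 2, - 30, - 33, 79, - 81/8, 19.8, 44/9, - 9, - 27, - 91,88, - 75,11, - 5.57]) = [ -91, - 75, - 33, - 30,  -  27,  -  81/8,-9, - 5.57, 2, 44/9,11,19.8,24,79 , 88]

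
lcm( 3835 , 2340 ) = 138060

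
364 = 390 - 26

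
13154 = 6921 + 6233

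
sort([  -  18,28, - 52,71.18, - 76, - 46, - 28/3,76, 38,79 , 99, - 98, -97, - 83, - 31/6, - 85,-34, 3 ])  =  [ - 98,- 97 ,- 85, - 83,- 76,-52, - 46, - 34, - 18,-28/3, - 31/6,3,28 , 38,71.18,76,79, 99]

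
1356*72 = 97632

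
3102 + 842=3944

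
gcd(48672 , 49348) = 676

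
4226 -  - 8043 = 12269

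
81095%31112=18871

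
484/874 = 242/437 = 0.55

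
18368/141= 18368/141 = 130.27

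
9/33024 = 3/11008 = 0.00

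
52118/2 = 26059 =26059.00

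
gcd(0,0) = 0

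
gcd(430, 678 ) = 2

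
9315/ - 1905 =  - 5 + 14/127 = - 4.89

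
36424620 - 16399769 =20024851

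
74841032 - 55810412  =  19030620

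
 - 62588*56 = -3504928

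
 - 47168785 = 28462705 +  - 75631490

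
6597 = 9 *733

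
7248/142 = 51+3/71 = 51.04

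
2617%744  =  385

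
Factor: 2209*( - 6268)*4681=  - 64813182172  =  - 2^2*31^1*47^2*151^1*1567^1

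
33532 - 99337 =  - 65805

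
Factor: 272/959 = 2^4*7^( - 1 )*17^1*137^( - 1 )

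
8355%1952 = 547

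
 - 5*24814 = - 124070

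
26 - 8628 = -8602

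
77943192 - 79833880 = - 1890688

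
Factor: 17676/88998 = 2^1*3^1*7^(-1)*13^( - 1) * 163^( - 1)*491^1 = 2946/14833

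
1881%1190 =691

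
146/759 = 146/759 = 0.19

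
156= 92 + 64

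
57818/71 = 814 + 24/71 = 814.34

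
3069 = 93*33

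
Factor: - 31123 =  - 31123^1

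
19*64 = 1216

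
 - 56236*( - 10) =562360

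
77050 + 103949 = 180999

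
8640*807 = 6972480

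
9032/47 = 192 + 8/47 = 192.17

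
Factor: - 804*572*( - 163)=2^4*3^1*11^1*13^1*67^1*163^1 = 74961744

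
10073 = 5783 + 4290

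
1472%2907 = 1472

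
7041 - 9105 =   -  2064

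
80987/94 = 861 + 53/94 =861.56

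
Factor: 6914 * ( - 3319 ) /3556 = -2^( - 1 )*7^( - 1 )*127^( - 1)*3319^1*3457^1 = -11473783/1778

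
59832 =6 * 9972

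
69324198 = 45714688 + 23609510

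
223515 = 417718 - 194203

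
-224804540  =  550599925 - 775404465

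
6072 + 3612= 9684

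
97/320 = 97/320  =  0.30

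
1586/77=1586/77 = 20.60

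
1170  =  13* 90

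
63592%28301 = 6990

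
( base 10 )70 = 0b1000110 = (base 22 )34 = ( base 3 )2121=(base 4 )1012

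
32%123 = 32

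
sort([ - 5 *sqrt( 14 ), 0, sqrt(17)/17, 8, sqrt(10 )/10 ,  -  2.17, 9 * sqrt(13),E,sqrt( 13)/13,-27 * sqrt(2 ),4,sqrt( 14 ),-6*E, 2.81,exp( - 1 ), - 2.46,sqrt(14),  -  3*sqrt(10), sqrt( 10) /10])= [-27*sqrt( 2), - 5*sqrt ( 14), - 6 * E,- 3*sqrt(10),- 2.46,-2.17, 0,sqrt( 17)/17, sqrt( 13 )/13, sqrt(10)/10,sqrt(10)/10,exp( - 1 ),E, 2.81, sqrt(14) , sqrt(14 ), 4,8, 9*sqrt(13)]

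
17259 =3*5753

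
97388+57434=154822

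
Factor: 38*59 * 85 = 2^1*5^1*17^1* 19^1*59^1 = 190570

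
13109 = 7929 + 5180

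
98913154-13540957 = 85372197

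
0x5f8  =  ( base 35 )18N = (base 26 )26k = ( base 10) 1528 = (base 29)1NK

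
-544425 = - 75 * 7259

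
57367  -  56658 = 709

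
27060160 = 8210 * 3296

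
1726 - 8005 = - 6279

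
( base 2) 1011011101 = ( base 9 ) 1004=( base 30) OD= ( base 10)733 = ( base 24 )16D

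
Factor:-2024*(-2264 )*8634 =39563889024  =  2^7*3^1*11^1*23^1*283^1*1439^1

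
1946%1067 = 879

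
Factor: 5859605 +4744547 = 2^3 * 13^1*101963^1=10604152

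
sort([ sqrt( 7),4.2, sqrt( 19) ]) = [ sqrt ( 7),  4.2,sqrt( 19 ) ] 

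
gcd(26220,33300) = 60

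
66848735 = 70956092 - 4107357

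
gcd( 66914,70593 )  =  1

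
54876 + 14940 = 69816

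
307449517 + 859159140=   1166608657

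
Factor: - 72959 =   -  72959^1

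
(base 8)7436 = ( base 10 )3870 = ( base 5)110440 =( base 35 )35K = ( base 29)4hd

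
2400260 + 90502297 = 92902557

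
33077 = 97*341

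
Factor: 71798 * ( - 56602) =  - 4063910396 = - 2^2 * 7^1*13^1 * 311^1*35899^1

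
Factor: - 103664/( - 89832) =2^1*3^( - 1 )*11^1*31^1*197^ ( - 1 ) = 682/591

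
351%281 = 70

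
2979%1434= 111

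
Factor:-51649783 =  - 29^1*1781027^1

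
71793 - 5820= 65973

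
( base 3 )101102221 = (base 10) 7612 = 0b1110110111100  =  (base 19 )121c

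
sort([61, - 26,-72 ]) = [-72, - 26,61 ]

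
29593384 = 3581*8264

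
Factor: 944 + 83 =13^1*79^1=1027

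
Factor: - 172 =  -2^2*43^1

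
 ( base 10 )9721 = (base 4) 2113321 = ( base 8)22771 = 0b10010111111001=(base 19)17hc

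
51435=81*635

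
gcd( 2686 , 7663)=79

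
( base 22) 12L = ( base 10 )549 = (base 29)IR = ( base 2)1000100101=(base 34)G5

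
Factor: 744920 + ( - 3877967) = -3133047 = -3^1*787^1* 1327^1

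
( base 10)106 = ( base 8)152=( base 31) 3D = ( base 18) 5g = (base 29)3j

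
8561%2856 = 2849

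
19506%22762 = 19506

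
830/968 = 415/484 = 0.86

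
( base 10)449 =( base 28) G1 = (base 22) k9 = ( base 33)DK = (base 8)701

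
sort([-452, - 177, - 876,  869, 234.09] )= [ - 876, - 452, - 177, 234.09, 869 ]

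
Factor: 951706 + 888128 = 1839834 = 2^1 * 3^4 * 41^1 * 277^1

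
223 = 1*223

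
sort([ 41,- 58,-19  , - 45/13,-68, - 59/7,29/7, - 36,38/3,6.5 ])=[-68, - 58,-36,- 19, - 59/7, - 45/13,29/7,  6.5 , 38/3, 41 ]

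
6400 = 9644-3244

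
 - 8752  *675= - 5907600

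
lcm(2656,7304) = 29216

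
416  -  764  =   - 348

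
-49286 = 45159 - 94445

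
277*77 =21329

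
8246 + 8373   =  16619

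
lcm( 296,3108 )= 6216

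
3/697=3/697  =  0.00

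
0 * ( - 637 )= 0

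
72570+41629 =114199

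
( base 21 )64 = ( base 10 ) 130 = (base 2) 10000010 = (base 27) 4M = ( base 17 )7b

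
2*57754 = 115508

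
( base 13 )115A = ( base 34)23R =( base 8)4611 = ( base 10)2441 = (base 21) 5b5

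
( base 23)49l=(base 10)2344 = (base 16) 928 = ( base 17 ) 81F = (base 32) 298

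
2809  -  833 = 1976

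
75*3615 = 271125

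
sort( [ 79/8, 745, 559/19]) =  [79/8, 559/19, 745] 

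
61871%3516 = 2099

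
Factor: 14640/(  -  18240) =-2^( - 2 )*19^( - 1) * 61^1 = - 61/76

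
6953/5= 1390 + 3/5 = 1390.60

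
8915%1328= 947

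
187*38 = 7106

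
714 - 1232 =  - 518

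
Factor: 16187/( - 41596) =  - 2^(-2)*10399^( - 1)*16187^1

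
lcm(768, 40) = 3840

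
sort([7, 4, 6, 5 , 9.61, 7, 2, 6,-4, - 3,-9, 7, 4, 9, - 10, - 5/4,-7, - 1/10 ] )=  [ -10,- 9,-7, - 4, - 3, - 5/4 , - 1/10,2, 4, 4,5, 6, 6, 7, 7, 7,  9,9.61] 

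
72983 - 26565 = 46418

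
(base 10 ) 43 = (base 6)111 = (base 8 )53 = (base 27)1G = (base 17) 29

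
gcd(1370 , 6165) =685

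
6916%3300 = 316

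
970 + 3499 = 4469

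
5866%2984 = 2882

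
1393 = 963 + 430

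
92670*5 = 463350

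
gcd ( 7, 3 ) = 1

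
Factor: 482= 2^1*241^1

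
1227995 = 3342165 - 2114170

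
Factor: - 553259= - 7^3 * 1613^1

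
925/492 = 925/492 = 1.88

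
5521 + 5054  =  10575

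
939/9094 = 939/9094 = 0.10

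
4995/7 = 713+4/7 = 713.57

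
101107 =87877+13230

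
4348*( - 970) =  - 4217560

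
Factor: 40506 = 2^1*3^1*43^1*157^1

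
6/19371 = 2/6457 = 0.00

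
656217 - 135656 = 520561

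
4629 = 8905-4276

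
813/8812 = 813/8812 = 0.09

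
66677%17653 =13718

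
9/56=9/56 =0.16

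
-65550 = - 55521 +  - 10029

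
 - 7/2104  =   - 7/2104 = -0.00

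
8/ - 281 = - 8/281 = - 0.03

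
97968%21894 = 10392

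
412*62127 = 25596324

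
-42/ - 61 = 42/61 = 0.69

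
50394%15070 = 5184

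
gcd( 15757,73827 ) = 1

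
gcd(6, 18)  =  6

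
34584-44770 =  -10186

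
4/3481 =4/3481 = 0.00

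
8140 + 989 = 9129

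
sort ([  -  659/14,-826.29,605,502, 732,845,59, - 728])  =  [ - 826.29 , - 728, - 659/14 , 59 , 502,605,732, 845]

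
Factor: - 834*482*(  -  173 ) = 69543924=2^2*3^1*139^1 * 173^1*241^1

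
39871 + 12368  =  52239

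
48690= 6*8115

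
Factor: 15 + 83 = 98 = 2^1*7^2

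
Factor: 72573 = 3^1*17^1*1423^1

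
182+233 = 415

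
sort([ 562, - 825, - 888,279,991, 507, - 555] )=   [  -  888, - 825, - 555 , 279, 507,562  ,  991]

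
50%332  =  50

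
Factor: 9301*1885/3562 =2^( -1)*5^1*  29^1*71^1*131^1*137^(- 1) = 1348645/274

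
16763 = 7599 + 9164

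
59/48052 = 59/48052 = 0.00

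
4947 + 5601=10548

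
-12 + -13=-25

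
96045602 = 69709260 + 26336342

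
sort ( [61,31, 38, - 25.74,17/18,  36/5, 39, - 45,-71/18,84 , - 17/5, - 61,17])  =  [ -61, -45 , - 25.74,-71/18, - 17/5,17/18,36/5,17,31,38,39 , 61, 84] 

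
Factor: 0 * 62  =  0 = 0^1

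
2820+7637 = 10457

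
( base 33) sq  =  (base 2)1110110110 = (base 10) 950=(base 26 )1AE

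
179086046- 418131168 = -239045122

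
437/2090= 23/110 = 0.21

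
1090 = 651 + 439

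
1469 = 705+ 764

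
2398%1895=503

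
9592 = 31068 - 21476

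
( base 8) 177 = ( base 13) 9A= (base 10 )127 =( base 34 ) 3P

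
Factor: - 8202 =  - 2^1*3^1*1367^1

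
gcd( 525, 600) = 75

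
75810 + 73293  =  149103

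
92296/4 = 23074 = 23074.00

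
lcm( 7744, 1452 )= 23232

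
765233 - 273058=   492175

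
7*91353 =639471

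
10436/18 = 5218/9 = 579.78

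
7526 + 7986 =15512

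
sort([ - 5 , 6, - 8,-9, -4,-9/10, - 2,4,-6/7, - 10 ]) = [ - 10, - 9,- 8, - 5, - 4,-2, - 9/10, - 6/7,4, 6] 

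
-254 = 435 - 689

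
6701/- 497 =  - 6701/497  =  -13.48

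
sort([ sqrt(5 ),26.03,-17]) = [ - 17, sqrt( 5), 26.03]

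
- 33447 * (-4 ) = 133788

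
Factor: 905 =5^1*181^1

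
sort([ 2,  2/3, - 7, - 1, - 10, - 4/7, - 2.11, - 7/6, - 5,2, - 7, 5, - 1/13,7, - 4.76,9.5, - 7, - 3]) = [ - 10, - 7, -7, - 7, - 5, - 4.76, - 3, - 2.11, - 7/6, - 1, - 4/7, - 1/13,2/3 , 2, 2,5, 7 , 9.5]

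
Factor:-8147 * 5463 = - 3^2  *  607^1*8147^1 = -44507061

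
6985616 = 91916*76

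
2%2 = 0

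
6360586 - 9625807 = -3265221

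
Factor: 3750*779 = 2^1*3^1 * 5^4 *19^1 * 41^1 = 2921250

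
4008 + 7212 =11220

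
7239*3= 21717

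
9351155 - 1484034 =7867121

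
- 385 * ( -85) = 32725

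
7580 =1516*5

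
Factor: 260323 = 7^1*37189^1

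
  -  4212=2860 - 7072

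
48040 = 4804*10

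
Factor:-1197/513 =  - 3^( -1) * 7^1 = -7/3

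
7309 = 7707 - 398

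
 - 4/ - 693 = 4/693= 0.01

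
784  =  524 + 260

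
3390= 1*3390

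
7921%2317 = 970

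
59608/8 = 7451 = 7451.00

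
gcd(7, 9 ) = 1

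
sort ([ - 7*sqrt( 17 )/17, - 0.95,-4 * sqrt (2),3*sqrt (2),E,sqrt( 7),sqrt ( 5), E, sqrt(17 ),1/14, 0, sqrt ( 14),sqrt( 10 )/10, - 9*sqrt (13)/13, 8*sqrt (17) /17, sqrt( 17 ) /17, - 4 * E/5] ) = [ - 4 * sqrt( 2 ), - 9 * sqrt(13 ) /13, - 4*E/5, - 7*sqrt( 17) /17, - 0.95, 0,1/14, sqrt(17) /17 , sqrt(10) /10,8* sqrt(17 )/17,sqrt (5),sqrt( 7) , E , E, sqrt(14 ),  sqrt (17 ), 3*sqrt( 2)]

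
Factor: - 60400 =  - 2^4*5^2  *151^1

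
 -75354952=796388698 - 871743650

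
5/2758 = 5/2758  =  0.00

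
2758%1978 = 780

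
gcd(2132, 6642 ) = 82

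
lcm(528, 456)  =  10032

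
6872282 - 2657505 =4214777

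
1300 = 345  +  955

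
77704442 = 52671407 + 25033035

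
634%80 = 74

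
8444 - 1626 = 6818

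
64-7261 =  - 7197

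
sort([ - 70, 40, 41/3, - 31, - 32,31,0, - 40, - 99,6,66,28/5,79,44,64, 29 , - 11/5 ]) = [ - 99, - 70 ,  -  40,  -  32,- 31, - 11/5,0,28/5, 6,41/3,29,31,40, 44,64, 66,79]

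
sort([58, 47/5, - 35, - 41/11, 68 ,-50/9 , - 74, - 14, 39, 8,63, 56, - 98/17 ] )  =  [ - 74,-35,-14 , - 98/17,  -  50/9 ,  -  41/11,8, 47/5, 39, 56,58, 63 , 68 ]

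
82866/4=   41433/2 = 20716.50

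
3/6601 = 3/6601 = 0.00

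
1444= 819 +625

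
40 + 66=106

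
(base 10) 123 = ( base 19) 69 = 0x7B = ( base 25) 4N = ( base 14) 8b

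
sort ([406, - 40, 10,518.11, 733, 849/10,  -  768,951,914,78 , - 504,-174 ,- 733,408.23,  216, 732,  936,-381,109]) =[ - 768, -733,-504, - 381,-174, - 40, 10, 78, 849/10, 109, 216,406 , 408.23, 518.11, 732,733,914,  936, 951]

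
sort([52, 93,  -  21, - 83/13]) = [ - 21, - 83/13,52,  93]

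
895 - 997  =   - 102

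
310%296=14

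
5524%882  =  232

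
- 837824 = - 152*5512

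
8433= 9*937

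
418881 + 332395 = 751276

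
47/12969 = 47/12969 = 0.00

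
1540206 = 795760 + 744446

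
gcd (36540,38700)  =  180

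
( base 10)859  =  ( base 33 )Q1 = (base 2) 1101011011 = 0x35B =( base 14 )455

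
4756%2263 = 230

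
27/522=3/58 = 0.05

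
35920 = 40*898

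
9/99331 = 9/99331 = 0.00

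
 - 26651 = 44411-71062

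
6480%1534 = 344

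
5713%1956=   1801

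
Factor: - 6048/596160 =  - 7/690 =-2^ ( - 1)*3^ ( - 1) * 5^( - 1 ) * 7^1*23^( - 1)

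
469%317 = 152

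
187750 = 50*3755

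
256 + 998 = 1254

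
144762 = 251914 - 107152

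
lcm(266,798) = 798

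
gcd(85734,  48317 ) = 1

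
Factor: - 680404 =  - 2^2 * 170101^1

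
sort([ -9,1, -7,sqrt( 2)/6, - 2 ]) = [ - 9, - 7, - 2,sqrt( 2)/6, 1 ] 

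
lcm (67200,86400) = 604800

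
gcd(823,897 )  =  1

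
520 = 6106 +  - 5586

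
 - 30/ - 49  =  30/49   =  0.61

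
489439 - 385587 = 103852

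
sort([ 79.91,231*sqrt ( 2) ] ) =[79.91,231*sqrt (2)]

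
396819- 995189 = - 598370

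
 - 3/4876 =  - 3/4876 = - 0.00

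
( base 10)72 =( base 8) 110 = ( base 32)28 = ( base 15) 4C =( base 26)2K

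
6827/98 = 6827/98 = 69.66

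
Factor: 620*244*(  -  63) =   -  9530640 = - 2^4*3^2*5^1 *7^1*31^1*61^1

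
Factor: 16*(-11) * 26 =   -  2^5 * 11^1*13^1 = -4576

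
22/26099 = 22/26099 = 0.00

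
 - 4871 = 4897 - 9768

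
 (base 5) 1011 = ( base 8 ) 203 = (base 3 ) 11212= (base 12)ab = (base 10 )131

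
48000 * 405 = 19440000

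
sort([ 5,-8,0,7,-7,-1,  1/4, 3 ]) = [ - 8,-7, - 1,  0, 1/4 , 3 , 5, 7 ]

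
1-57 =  -56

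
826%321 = 184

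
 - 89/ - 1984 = 89/1984 = 0.04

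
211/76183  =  211/76183 = 0.00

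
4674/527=8  +  458/527=8.87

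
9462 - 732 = 8730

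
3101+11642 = 14743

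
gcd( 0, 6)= 6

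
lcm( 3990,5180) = 295260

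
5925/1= 5925=5925.00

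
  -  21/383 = - 21/383 = -0.05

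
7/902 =7/902 = 0.01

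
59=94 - 35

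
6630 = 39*170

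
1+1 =2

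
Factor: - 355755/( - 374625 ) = 641/675 = 3^( - 3)*5^(-2)*641^1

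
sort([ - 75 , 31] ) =[ - 75, 31 ]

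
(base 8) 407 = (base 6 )1115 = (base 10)263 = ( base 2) 100000111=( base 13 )173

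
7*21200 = 148400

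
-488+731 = 243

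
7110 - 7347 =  - 237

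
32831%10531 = 1238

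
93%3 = 0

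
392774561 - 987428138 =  - 594653577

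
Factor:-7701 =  - 3^1*17^1*151^1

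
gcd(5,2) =1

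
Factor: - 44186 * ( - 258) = 2^2 * 3^1 *43^1*22093^1 = 11399988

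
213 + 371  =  584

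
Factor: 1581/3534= 2^( - 1)*17^1 *19^ (-1) = 17/38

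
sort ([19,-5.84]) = [ - 5.84 , 19]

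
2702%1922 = 780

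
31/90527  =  31/90527 =0.00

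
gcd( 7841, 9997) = 1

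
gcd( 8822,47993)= 11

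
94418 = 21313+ 73105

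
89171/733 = 121+478/733 = 121.65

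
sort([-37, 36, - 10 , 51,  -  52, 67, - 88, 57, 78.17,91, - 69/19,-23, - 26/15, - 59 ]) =[ - 88 , - 59 ,-52, - 37, - 23,  -  10 , - 69/19, - 26/15,36, 51,57, 67, 78.17, 91]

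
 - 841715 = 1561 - 843276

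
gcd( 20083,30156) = 7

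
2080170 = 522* 3985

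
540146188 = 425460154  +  114686034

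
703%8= 7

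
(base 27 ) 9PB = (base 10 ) 7247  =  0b1110001001111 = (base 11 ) 5499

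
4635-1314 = 3321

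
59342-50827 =8515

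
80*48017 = 3841360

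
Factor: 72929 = 233^1*313^1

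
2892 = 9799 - 6907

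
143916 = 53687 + 90229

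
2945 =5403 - 2458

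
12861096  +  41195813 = 54056909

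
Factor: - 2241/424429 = - 3^3*83^1*  424429^ ( - 1 )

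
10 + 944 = 954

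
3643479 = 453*8043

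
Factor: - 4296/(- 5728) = 3/4 = 2^(  -  2 )*3^1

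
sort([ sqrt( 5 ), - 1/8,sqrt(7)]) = [ - 1/8  ,  sqrt(5 ),sqrt( 7 ) ]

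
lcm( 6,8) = 24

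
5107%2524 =59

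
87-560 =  -473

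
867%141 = 21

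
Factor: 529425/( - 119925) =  - 181/41 = - 41^( - 1 )*181^1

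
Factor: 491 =491^1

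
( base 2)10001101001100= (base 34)7rq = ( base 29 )ALH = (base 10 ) 9036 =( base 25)ebb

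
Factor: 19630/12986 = 65/43 =5^1*13^1 * 43^(-1 )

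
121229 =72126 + 49103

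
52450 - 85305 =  - 32855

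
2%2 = 0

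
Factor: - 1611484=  - 2^2*7^1*67^1 * 859^1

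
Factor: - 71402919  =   - 3^1* 7^1*43^1*107^1 * 739^1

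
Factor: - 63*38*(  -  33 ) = 79002 = 2^1 * 3^3 *7^1*11^1*19^1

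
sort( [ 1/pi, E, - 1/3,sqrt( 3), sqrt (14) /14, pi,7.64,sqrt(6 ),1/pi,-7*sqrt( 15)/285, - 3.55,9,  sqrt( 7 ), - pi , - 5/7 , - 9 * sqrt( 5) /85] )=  [- 3.55, - pi, - 5/7, -1/3,-9 * sqrt(5 )/85, - 7*sqrt( 15 )/285, sqrt( 14 ) /14,1/pi,1/pi , sqrt(3) , sqrt( 6), sqrt( 7),E,pi, 7.64, 9]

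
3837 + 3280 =7117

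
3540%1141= 117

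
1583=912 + 671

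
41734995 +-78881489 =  - 37146494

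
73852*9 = 664668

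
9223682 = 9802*941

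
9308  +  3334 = 12642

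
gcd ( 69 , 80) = 1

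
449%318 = 131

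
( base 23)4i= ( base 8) 156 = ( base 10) 110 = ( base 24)4E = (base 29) 3N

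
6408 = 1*6408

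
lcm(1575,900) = 6300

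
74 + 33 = 107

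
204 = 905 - 701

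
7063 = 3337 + 3726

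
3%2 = 1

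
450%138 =36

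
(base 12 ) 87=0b1100111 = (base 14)75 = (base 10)103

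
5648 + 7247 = 12895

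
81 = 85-4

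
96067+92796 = 188863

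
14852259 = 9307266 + 5544993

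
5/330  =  1/66  =  0.02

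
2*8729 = 17458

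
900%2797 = 900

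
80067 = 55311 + 24756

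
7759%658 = 521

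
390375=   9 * 43375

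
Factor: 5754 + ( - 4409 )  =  1345 = 5^1*269^1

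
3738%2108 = 1630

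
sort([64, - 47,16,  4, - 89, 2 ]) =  [-89,-47, 2, 4,16, 64 ] 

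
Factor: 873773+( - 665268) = 5^1 * 11^1*17^1*223^1 =208505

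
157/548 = 157/548 = 0.29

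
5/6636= 5/6636 = 0.00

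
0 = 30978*0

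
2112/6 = 352 = 352.00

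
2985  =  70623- 67638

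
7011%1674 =315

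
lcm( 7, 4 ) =28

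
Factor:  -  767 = - 13^1*59^1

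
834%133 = 36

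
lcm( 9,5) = 45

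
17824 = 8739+9085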